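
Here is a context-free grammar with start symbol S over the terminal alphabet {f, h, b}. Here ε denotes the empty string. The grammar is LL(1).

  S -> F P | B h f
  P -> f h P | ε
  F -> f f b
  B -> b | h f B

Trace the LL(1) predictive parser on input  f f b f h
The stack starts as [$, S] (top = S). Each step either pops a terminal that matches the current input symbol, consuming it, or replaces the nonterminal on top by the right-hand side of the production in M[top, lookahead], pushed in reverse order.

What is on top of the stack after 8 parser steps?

     Stack      Input        Action
  1  $ S        f f b f h $  expand S -> F P
  2  $ P F      f f b f h $  expand F -> f f b
  3  $ P b f f  f f b f h $  match f
  4  $ P b f    f b f h $    match f
  5  $ P b      b f h $      match b
  6  $ P        f h $        expand P -> f h P
  7  $ P h f    f h $        match f
  8  $ P h      h $          match h
Stack after step 8: $ P (top = P).

P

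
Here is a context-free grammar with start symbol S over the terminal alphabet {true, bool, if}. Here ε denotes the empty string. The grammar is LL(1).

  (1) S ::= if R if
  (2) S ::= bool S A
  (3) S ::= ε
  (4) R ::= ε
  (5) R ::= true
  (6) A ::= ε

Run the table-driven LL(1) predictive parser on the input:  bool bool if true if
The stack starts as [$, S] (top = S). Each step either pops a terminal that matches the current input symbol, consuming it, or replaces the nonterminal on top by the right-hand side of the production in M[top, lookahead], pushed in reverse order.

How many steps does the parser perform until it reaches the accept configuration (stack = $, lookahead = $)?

      Stack          Input                   Action
   1  $ S            bool bool if true if $  expand S ::= bool S A
   2  $ A S bool     bool bool if true if $  match bool
   3  $ A S          bool if true if $       expand S ::= bool S A
   4  $ A A S bool   bool if true if $       match bool
   5  $ A A S        if true if $            expand S ::= if R if
   6  $ A A if R if  if true if $            match if
   7  $ A A if R     true if $               expand R ::= true
   8  $ A A if true  true if $               match true
   9  $ A A if       if $                    match if
  10  $ A A          $                       expand A ::= ε
  11  $ A            $                       expand A ::= ε
Accept reached after 11 steps.

11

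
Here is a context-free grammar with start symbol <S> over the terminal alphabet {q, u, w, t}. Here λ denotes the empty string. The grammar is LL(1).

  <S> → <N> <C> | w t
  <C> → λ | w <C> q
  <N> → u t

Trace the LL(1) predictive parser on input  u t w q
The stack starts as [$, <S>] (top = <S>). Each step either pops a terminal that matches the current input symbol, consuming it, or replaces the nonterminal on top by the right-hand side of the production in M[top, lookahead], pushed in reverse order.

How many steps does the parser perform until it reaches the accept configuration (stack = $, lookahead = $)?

     Stack      Input      Action
  1  $ <S>      u t w q $  expand <S> → <N> <C>
  2  $ <C> <N>  u t w q $  expand <N> → u t
  3  $ <C> t u  u t w q $  match u
  4  $ <C> t    t w q $    match t
  5  $ <C>      w q $      expand <C> → w <C> q
  6  $ q <C> w  w q $      match w
  7  $ q <C>    q $        expand <C> → λ
  8  $ q        q $        match q
Accept reached after 8 steps.

8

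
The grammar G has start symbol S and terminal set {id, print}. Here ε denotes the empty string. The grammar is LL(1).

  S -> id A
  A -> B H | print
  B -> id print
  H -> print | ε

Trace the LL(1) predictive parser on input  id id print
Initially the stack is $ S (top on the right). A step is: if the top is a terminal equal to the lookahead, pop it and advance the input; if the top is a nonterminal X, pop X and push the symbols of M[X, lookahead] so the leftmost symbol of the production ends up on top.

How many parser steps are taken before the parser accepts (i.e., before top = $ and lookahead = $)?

step 1: stack=$ S  input=id id print $  — expand S -> id A
step 2: stack=$ A id  input=id id print $  — match id
step 3: stack=$ A  input=id print $  — expand A -> B H
step 4: stack=$ H B  input=id print $  — expand B -> id print
step 5: stack=$ H print id  input=id print $  — match id
step 6: stack=$ H print  input=print $  — match print
step 7: stack=$ H  input=$  — expand H -> ε
Accept reached after 7 steps.

7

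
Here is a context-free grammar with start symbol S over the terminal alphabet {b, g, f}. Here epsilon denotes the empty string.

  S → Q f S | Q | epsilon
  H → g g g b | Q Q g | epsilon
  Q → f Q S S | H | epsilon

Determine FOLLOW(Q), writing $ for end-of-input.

{$, f, g}

FIRST(S) = {epsilon, f, g}  (via Q f S, Q)
FIRST(H) = {epsilon, f, g}  (via Q Q g)
FIRST(Q) = {epsilon, f, g}  (via H)
FOLLOW(S) includes $ since S is the start symbol.
FOLLOW(S): in S→Q f S, the suffix after S is empty (adds nothing new); in Q→f Q S S (occurrence 1), S is followed by S with FIRST {epsilon, f, g}; in Q→f Q S S (occurrence 1), the suffix after S is nullable, so FOLLOW(S) ⊇ FOLLOW(Q) = {$, f, g}; in Q→f Q S S (occurrence 2), the suffix after S is empty, so FOLLOW(S) ⊇ FOLLOW(Q) = {$, f, g}. Thus FOLLOW(S) = {$, f, g}.
FOLLOW(Q): in S→Q f S, Q is followed by f S with FIRST {f}; in S→Q, the suffix after Q is empty, so FOLLOW(Q) ⊇ FOLLOW(S) = {$, f, g}; in H→Q Q g (occurrence 1), Q is followed by Q g with FIRST {f, g}; in H→Q Q g (occurrence 2), Q is followed by g with FIRST {g}; in Q→f Q S S, Q is followed by S S with FIRST {epsilon, f, g}; in Q→f Q S S, the suffix after Q is nullable (adds nothing new). Thus FOLLOW(Q) = {$, f, g}.
FOLLOW(H): in Q→H, the suffix after H is empty, so FOLLOW(H) ⊇ FOLLOW(Q) = {$, f, g}. Thus FOLLOW(H) = {$, f, g}.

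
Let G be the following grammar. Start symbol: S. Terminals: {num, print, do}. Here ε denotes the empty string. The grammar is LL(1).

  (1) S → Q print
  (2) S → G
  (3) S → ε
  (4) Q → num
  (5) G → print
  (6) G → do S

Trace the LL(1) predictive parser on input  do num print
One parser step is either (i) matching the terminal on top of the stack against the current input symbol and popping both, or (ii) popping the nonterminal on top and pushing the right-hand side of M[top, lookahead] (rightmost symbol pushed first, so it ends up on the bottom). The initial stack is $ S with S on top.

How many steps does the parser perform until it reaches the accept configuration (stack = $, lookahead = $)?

     Stack        Input           Action
  1  $ S          do num print $  expand S → G
  2  $ G          do num print $  expand G → do S
  3  $ S do       do num print $  match do
  4  $ S          num print $     expand S → Q print
  5  $ print Q    num print $     expand Q → num
  6  $ print num  num print $     match num
  7  $ print      print $         match print
Accept reached after 7 steps.

7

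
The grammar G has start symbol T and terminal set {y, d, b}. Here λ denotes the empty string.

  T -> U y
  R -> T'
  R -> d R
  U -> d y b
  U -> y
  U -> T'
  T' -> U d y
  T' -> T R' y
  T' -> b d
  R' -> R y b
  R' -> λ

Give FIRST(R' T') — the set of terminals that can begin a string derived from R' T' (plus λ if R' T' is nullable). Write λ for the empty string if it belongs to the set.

FIRST(T): from T->U y we get {b, d, y}. So FIRST(T) = {b, d, y}.
FIRST(R): from R->T' we get {b, d, y}; from R->d R we get {d}. So FIRST(R) = {b, d, y}.
FIRST(R'): from R'->R y b we get {b, d, y}; from R'->λ we get {λ}. So FIRST(R') = {λ, b, d, y}.
FIRST(U): from U->d y b we get {d}; from U->y we get {y}; from U->T' we get {b, d, y}. So FIRST(U) = {b, d, y}.
FIRST(T'): from T'->U d y we get {b, d, y}; from T'->T R' y we get {b, d, y}; from T'->b d we get {b}. So FIRST(T') = {b, d, y}.
FIRST(R' T'): take FIRST of each symbol in turn, carrying on past any symbol whose FIRST contains λ; result {b, d, y}.

{b, d, y}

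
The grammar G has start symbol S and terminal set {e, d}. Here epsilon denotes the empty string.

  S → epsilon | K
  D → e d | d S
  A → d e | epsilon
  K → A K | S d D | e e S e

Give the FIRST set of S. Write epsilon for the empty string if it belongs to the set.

FIRST(D): from D→e d we get {e}; from D→d S we get {d}. So FIRST(D) = {d, e}.
FIRST(A): from A→d e we get {d}; from A→epsilon we get {epsilon}. So FIRST(A) = {epsilon, d}.
FIRST(S): from S→epsilon we get {epsilon}; from S→K we get {d, e}. So FIRST(S) = {epsilon, d, e}.
FIRST(K): from K→A K we get {d, e}; from K→S d D we get {d, e}; from K→e e S e we get {e}. So FIRST(K) = {d, e}.

{epsilon, d, e}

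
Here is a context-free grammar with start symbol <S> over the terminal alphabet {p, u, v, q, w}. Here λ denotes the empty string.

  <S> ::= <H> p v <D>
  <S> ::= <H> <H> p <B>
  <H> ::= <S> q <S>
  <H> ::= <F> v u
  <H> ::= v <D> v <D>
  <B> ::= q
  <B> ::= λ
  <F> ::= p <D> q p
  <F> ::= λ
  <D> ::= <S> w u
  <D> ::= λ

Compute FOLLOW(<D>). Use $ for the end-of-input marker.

FIRST(<B>) = {λ, q}
FIRST(<F>) = {λ, p}
FIRST(<S>) = {p, v}  (via <H> p v <D>, <H> <H> p <B>)
FIRST(<H>) = {p, v}  (via <S> q <S>, <F> v u)
FIRST(<D>) = {λ, p, v}  (via <S> w u)
FOLLOW(<S>) includes $ since <S> is the start symbol.
FOLLOW(<H>): in <S>::=<H> p v <D>, <H> is followed by p v <D> with FIRST {p}; in <S>::=<H> <H> p <B> (occurrence 1), <H> is followed by <H> p <B> with FIRST {p, v}; in <S>::=<H> <H> p <B> (occurrence 2), <H> is followed by p <B> with FIRST {p}. Thus FOLLOW(<H>) = {p, v}.
FOLLOW(<S>): in <H>::=<S> q <S> (occurrence 1), <S> is followed by q <S> with FIRST {q}; in <H>::=<S> q <S> (occurrence 2), the suffix after <S> is empty, so FOLLOW(<S>) ⊇ FOLLOW(<H>) = {p, v}; in <D>::=<S> w u, <S> is followed by w u with FIRST {w}. Thus FOLLOW(<S>) = {$, p, q, v, w}.
FOLLOW(<B>): in <S>::=<H> <H> p <B>, the suffix after <B> is empty, so FOLLOW(<B>) ⊇ FOLLOW(<S>) = {$, p, q, v, w}. Thus FOLLOW(<B>) = {$, p, q, v, w}.
FOLLOW(<F>): in <H>::=<F> v u, <F> is followed by v u with FIRST {v}. Thus FOLLOW(<F>) = {v}.
FOLLOW(<D>): in <S>::=<H> p v <D>, the suffix after <D> is empty, so FOLLOW(<D>) ⊇ FOLLOW(<S>) = {$, p, q, v, w}; in <H>::=v <D> v <D> (occurrence 1), <D> is followed by v <D> with FIRST {v}; in <H>::=v <D> v <D> (occurrence 2), the suffix after <D> is empty, so FOLLOW(<D>) ⊇ FOLLOW(<H>) = {p, v}; in <F>::=p <D> q p, <D> is followed by q p with FIRST {q}. Thus FOLLOW(<D>) = {$, p, q, v, w}.

{$, p, q, v, w}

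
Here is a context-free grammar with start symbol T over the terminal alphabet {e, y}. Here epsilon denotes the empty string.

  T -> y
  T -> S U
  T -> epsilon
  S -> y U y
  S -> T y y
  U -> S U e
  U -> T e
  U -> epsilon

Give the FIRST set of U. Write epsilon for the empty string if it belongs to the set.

{epsilon, e, y}

FIRST(T) = {epsilon, y}  (via S U)
FIRST(S) = {y}  (via T y y)
FIRST(U) = {epsilon, e, y}  (via S U e, T e)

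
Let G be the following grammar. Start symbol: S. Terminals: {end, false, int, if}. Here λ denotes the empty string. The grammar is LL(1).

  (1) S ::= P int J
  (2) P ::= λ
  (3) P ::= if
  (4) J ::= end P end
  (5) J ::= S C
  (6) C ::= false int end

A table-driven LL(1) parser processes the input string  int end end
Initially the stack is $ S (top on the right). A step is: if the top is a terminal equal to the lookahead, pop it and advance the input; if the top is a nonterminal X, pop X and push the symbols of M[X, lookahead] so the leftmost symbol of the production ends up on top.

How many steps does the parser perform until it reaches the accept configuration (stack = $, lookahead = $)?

7

     Stack        Input          Action
  1  $ S          int end end $  expand S ::= P int J
  2  $ J int P    int end end $  expand P ::= λ
  3  $ J int      int end end $  match int
  4  $ J          end end $      expand J ::= end P end
  5  $ end P end  end end $      match end
  6  $ end P      end $          expand P ::= λ
  7  $ end        end $          match end
Accept reached after 7 steps.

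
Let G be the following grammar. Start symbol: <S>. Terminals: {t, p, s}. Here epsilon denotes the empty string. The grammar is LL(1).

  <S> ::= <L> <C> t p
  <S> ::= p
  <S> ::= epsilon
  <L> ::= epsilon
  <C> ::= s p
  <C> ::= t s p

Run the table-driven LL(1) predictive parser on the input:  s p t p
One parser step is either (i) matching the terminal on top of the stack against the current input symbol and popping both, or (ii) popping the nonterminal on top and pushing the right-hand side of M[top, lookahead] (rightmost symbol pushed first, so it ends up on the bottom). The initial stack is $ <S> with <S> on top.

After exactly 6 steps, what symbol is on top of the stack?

p

step 1: stack=$ <S>  input=s p t p $  — expand <S> ::= <L> <C> t p
step 2: stack=$ p t <C> <L>  input=s p t p $  — expand <L> ::= epsilon
step 3: stack=$ p t <C>  input=s p t p $  — expand <C> ::= s p
step 4: stack=$ p t p s  input=s p t p $  — match s
step 5: stack=$ p t p  input=p t p $  — match p
step 6: stack=$ p t  input=t p $  — match t
Stack after step 6: $ p (top = p).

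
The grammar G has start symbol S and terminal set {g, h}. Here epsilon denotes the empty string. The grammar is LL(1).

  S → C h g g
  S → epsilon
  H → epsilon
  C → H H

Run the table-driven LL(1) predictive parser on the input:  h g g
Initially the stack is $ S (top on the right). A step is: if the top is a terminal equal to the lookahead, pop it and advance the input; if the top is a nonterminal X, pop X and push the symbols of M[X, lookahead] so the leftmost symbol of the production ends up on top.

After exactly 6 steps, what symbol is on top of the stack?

g

     Stack        Input    Action
  1  $ S          h g g $  expand S → C h g g
  2  $ g g h C    h g g $  expand C → H H
  3  $ g g h H H  h g g $  expand H → epsilon
  4  $ g g h H    h g g $  expand H → epsilon
  5  $ g g h      h g g $  match h
  6  $ g g        g g $    match g
Stack after step 6: $ g (top = g).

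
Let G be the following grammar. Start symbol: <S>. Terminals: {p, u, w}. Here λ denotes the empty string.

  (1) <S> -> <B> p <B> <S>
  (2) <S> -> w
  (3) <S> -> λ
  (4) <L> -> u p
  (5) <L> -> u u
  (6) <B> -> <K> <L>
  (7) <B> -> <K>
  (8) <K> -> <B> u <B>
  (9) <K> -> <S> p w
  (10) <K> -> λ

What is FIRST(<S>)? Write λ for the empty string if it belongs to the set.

FIRST(<L>) = {u}
FIRST(<S>) = {λ, p, u, w}  (via <B> p <B> <S>)
FIRST(<B>) = {λ, p, u, w}  (via <K> <L>, <K>)
FIRST(<K>) = {λ, p, u, w}  (via <B> u <B>, <S> p w)

{λ, p, u, w}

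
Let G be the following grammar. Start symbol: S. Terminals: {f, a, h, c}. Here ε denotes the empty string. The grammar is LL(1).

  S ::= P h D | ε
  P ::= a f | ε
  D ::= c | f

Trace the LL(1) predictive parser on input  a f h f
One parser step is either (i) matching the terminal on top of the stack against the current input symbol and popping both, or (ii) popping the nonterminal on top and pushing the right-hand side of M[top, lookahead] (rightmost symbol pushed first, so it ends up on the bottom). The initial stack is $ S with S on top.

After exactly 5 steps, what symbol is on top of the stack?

step 1: stack=$ S  input=a f h f $  — expand S ::= P h D
step 2: stack=$ D h P  input=a f h f $  — expand P ::= a f
step 3: stack=$ D h f a  input=a f h f $  — match a
step 4: stack=$ D h f  input=f h f $  — match f
step 5: stack=$ D h  input=h f $  — match h
Stack after step 5: $ D (top = D).

D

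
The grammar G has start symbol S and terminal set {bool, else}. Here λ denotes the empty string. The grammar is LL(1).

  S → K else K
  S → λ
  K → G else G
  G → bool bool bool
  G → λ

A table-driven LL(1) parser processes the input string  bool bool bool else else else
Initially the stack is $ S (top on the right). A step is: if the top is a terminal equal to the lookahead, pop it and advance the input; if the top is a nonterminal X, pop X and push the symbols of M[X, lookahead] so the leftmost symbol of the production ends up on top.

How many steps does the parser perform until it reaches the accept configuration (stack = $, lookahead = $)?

13

      Stack                           Input                            Action
   1  $ S                             bool bool bool else else else $  expand S → K else K
   2  $ K else K                      bool bool bool else else else $  expand K → G else G
   3  $ K else G else G               bool bool bool else else else $  expand G → bool bool bool
   4  $ K else G else bool bool bool  bool bool bool else else else $  match bool
   5  $ K else G else bool bool       bool bool else else else $       match bool
   6  $ K else G else bool            bool else else else $            match bool
   7  $ K else G else                 else else else $                 match else
   8  $ K else G                      else else $                      expand G → λ
   9  $ K else                        else else $                      match else
  10  $ K                             else $                           expand K → G else G
  11  $ G else G                      else $                           expand G → λ
  12  $ G else                        else $                           match else
  13  $ G                             $                                expand G → λ
Accept reached after 13 steps.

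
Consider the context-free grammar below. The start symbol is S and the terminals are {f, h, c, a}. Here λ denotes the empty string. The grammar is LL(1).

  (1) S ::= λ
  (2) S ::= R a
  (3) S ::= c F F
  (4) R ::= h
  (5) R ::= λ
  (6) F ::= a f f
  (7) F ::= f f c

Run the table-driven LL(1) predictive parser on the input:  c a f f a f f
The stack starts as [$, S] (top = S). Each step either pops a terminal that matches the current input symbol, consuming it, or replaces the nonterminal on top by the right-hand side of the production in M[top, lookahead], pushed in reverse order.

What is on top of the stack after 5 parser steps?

     Stack      Input            Action
  1  $ S        c a f f a f f $  expand S ::= c F F
  2  $ F F c    c a f f a f f $  match c
  3  $ F F      a f f a f f $    expand F ::= a f f
  4  $ F f f a  a f f a f f $    match a
  5  $ F f f    f f a f f $      match f
Stack after step 5: $ F f (top = f).

f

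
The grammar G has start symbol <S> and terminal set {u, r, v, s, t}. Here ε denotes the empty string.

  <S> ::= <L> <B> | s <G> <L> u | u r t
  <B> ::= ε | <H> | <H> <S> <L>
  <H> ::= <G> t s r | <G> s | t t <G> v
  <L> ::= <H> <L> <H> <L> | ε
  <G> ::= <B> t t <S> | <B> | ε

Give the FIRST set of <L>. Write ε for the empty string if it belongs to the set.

{ε, s, t}

FIRST(<S>) = {ε, s, t, u}  (via <L> <B>)
FIRST(<B>) = {ε, s, t}  (via <H>, <H> <S> <L>)
FIRST(<G>) = {ε, s, t}  (via <B> t t <S>, <B>)
FIRST(<H>) = {s, t}  (via <G> t s r, <G> s)
FIRST(<L>) = {ε, s, t}  (via <H> <L> <H> <L>)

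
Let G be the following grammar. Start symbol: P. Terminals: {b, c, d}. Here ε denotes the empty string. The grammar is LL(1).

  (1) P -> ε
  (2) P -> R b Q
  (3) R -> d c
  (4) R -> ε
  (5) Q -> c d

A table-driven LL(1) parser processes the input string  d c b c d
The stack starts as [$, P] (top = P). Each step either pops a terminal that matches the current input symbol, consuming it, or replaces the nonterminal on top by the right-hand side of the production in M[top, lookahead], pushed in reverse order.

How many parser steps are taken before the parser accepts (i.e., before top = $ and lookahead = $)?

8

     Stack      Input        Action
  1  $ P        d c b c d $  expand P -> R b Q
  2  $ Q b R    d c b c d $  expand R -> d c
  3  $ Q b c d  d c b c d $  match d
  4  $ Q b c    c b c d $    match c
  5  $ Q b      b c d $      match b
  6  $ Q        c d $        expand Q -> c d
  7  $ d c      c d $        match c
  8  $ d        d $          match d
Accept reached after 8 steps.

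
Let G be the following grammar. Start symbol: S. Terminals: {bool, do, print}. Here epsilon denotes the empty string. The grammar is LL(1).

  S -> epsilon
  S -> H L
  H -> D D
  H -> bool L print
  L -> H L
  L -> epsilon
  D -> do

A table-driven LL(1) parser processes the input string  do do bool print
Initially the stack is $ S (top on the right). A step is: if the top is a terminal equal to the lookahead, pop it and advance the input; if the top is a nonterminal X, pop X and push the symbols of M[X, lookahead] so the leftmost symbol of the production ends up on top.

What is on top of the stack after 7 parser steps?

step 1: stack=$ S  input=do do bool print $  — expand S -> H L
step 2: stack=$ L H  input=do do bool print $  — expand H -> D D
step 3: stack=$ L D D  input=do do bool print $  — expand D -> do
step 4: stack=$ L D do  input=do do bool print $  — match do
step 5: stack=$ L D  input=do bool print $  — expand D -> do
step 6: stack=$ L do  input=do bool print $  — match do
step 7: stack=$ L  input=bool print $  — expand L -> H L
Stack after step 7: $ L H (top = H).

H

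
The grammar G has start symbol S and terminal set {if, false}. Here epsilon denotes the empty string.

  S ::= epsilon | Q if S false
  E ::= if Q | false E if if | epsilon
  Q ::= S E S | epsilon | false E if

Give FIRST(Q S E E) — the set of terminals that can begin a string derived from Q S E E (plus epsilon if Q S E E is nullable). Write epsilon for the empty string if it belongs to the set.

FIRST(E): from E::=if Q we get {if}; from E::=false E if if we get {false}; from E::=epsilon we get {epsilon}. So FIRST(E) = {epsilon, false, if}.
FIRST(S): from S::=epsilon we get {epsilon}; from S::=Q if S false we get {false, if}. So FIRST(S) = {epsilon, false, if}.
FIRST(Q): from Q::=S E S we get {epsilon, false, if}; from Q::=epsilon we get {epsilon}; from Q::=false E if we get {false}. So FIRST(Q) = {epsilon, false, if}.
FIRST(Q S E E): take FIRST of each symbol in turn, carrying on past any symbol whose FIRST contains epsilon; result {epsilon, false, if}.

{epsilon, false, if}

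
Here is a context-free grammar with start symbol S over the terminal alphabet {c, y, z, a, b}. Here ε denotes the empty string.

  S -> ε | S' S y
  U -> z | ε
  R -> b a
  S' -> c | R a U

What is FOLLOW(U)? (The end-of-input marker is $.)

FIRST(U) = {ε, z}
FIRST(R) = {b}
FIRST(S') = {b, c}  (via R a U)
FIRST(S) = {ε, b, c}  (via S' S y)
FOLLOW(S) includes $ since S is the start symbol.
FOLLOW(S): in S->S' S y, S is followed by y with FIRST {y}. Thus FOLLOW(S) = {$, y}.
FOLLOW(R): in S'->R a U, R is followed by a U with FIRST {a}. Thus FOLLOW(R) = {a}.
FOLLOW(S'): in S->S' S y, S' is followed by S y with FIRST {b, c, y}. Thus FOLLOW(S') = {b, c, y}.
FOLLOW(U): in S'->R a U, the suffix after U is empty, so FOLLOW(U) ⊇ FOLLOW(S') = {b, c, y}. Thus FOLLOW(U) = {b, c, y}.

{b, c, y}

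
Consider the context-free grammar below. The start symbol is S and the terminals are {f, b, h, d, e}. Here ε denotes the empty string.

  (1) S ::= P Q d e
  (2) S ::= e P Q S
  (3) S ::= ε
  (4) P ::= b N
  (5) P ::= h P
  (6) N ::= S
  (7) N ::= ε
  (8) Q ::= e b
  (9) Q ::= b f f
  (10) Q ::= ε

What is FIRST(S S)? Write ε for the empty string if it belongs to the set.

FIRST(P) = {b, h}
FIRST(Q) = {ε, b, e}
FIRST(S) = {ε, b, e, h}  (via P Q d e)
FIRST(N) = {ε, b, e, h}  (via S)
FIRST(S S): take FIRST of each symbol in turn, carrying on past any symbol whose FIRST contains ε; result {ε, b, e, h}.

{ε, b, e, h}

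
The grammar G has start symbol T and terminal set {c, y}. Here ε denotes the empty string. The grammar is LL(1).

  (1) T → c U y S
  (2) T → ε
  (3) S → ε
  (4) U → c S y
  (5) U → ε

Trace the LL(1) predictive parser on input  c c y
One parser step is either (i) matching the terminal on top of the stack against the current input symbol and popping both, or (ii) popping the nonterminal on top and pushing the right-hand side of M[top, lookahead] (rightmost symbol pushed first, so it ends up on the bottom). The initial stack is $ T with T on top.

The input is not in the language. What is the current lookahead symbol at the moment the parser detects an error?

step 1: stack=$ T  input=c c y $  — expand T → c U y S
step 2: stack=$ S y U c  input=c c y $  — match c
step 3: stack=$ S y U  input=c y $  — expand U → c S y
step 4: stack=$ S y y S c  input=c y $  — match c
step 5: stack=$ S y y S  input=y $  — expand S → ε
step 6: stack=$ S y y  input=y $  — match y
step 7: stack=$ S y  input=$  — error: top is terminal y but lookahead is $

$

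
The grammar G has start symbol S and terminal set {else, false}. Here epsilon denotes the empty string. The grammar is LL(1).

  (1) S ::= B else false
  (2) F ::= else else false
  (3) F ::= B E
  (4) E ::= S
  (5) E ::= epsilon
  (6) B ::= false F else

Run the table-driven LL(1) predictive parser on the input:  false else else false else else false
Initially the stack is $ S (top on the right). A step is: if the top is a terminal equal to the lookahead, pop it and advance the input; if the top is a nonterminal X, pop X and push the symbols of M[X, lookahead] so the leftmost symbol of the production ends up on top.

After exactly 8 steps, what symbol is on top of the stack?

else

step 1: stack=$ S  input=false else else false else else false $  — expand S ::= B else false
step 2: stack=$ false else B  input=false else else false else else false $  — expand B ::= false F else
step 3: stack=$ false else else F false  input=false else else false else else false $  — match false
step 4: stack=$ false else else F  input=else else false else else false $  — expand F ::= else else false
step 5: stack=$ false else else false else else  input=else else false else else false $  — match else
step 6: stack=$ false else else false else  input=else false else else false $  — match else
step 7: stack=$ false else else false  input=false else else false $  — match false
step 8: stack=$ false else else  input=else else false $  — match else
Stack after step 8: $ false else (top = else).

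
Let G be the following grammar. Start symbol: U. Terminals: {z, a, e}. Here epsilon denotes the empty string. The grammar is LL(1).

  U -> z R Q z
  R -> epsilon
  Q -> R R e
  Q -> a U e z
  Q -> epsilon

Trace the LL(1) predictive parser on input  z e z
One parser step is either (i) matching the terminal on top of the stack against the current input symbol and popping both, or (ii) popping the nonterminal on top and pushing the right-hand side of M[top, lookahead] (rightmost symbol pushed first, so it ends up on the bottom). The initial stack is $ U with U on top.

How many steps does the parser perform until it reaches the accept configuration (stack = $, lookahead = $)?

8

step 1: stack=$ U  input=z e z $  — expand U -> z R Q z
step 2: stack=$ z Q R z  input=z e z $  — match z
step 3: stack=$ z Q R  input=e z $  — expand R -> epsilon
step 4: stack=$ z Q  input=e z $  — expand Q -> R R e
step 5: stack=$ z e R R  input=e z $  — expand R -> epsilon
step 6: stack=$ z e R  input=e z $  — expand R -> epsilon
step 7: stack=$ z e  input=e z $  — match e
step 8: stack=$ z  input=z $  — match z
Accept reached after 8 steps.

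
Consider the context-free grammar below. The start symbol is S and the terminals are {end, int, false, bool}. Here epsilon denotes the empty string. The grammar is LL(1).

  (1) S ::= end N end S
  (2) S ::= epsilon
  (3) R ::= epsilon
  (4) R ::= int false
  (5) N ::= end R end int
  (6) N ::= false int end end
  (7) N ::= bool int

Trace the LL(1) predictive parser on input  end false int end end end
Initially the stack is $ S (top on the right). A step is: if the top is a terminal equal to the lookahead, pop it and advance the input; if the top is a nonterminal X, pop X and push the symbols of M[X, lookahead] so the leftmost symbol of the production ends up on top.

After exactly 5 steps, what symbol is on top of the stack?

end

step 1: stack=$ S  input=end false int end end end $  — expand S ::= end N end S
step 2: stack=$ S end N end  input=end false int end end end $  — match end
step 3: stack=$ S end N  input=false int end end end $  — expand N ::= false int end end
step 4: stack=$ S end end end int false  input=false int end end end $  — match false
step 5: stack=$ S end end end int  input=int end end end $  — match int
Stack after step 5: $ S end end end (top = end).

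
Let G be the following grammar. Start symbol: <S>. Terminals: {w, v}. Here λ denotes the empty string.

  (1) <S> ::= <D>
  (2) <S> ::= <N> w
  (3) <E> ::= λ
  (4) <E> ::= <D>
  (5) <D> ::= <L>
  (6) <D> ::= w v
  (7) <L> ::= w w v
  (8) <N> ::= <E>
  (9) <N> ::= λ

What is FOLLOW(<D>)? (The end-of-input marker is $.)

{$, w}

FIRST(<L>): from <L>::=w w v we get {w}. So FIRST(<L>) = {w}.
FIRST(<D>): from <D>::=<L> we get {w}; from <D>::=w v we get {w}. So FIRST(<D>) = {w}.
FIRST(<E>): from <E>::=λ we get {λ}; from <E>::=<D> we get {w}. So FIRST(<E>) = {λ, w}.
FIRST(<N>): from <N>::=<E> we get {λ, w}; from <N>::=λ we get {λ}. So FIRST(<N>) = {λ, w}.
FIRST(<S>): from <S>::=<D> we get {w}; from <S>::=<N> w we get {w}. So FIRST(<S>) = {w}.
FOLLOW(<S>) includes $ since <S> is the start symbol.
FOLLOW(<S>): <S> appears on no right-hand side. Thus FOLLOW(<S>) = {$}.
FOLLOW(<N>): in <S>::=<N> w, <N> is followed by w with FIRST {w}. Thus FOLLOW(<N>) = {w}.
FOLLOW(<E>): in <N>::=<E>, the suffix after <E> is empty, so FOLLOW(<E>) ⊇ FOLLOW(<N>) = {w}. Thus FOLLOW(<E>) = {w}.
FOLLOW(<D>): in <S>::=<D>, the suffix after <D> is empty, so FOLLOW(<D>) ⊇ FOLLOW(<S>) = {$}; in <E>::=<D>, the suffix after <D> is empty, so FOLLOW(<D>) ⊇ FOLLOW(<E>) = {w}. Thus FOLLOW(<D>) = {$, w}.
FOLLOW(<L>): in <D>::=<L>, the suffix after <L> is empty, so FOLLOW(<L>) ⊇ FOLLOW(<D>) = {$, w}. Thus FOLLOW(<L>) = {$, w}.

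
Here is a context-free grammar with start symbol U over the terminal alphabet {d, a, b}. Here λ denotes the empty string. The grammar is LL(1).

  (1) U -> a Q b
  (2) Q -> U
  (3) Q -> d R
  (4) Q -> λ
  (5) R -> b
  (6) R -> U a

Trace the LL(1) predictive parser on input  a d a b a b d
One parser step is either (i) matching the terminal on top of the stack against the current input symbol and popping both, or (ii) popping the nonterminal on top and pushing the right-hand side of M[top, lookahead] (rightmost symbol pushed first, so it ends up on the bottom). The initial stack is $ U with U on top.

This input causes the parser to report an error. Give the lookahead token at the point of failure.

step 1: stack=$ U  input=a d a b a b d $  — expand U -> a Q b
step 2: stack=$ b Q a  input=a d a b a b d $  — match a
step 3: stack=$ b Q  input=d a b a b d $  — expand Q -> d R
step 4: stack=$ b R d  input=d a b a b d $  — match d
step 5: stack=$ b R  input=a b a b d $  — expand R -> U a
step 6: stack=$ b a U  input=a b a b d $  — expand U -> a Q b
step 7: stack=$ b a b Q a  input=a b a b d $  — match a
step 8: stack=$ b a b Q  input=b a b d $  — expand Q -> λ
step 9: stack=$ b a b  input=b a b d $  — match b
step 10: stack=$ b a  input=a b d $  — match a
step 11: stack=$ b  input=b d $  — match b
step 12: stack=$  input=d $  — error: stack empty but input remains

d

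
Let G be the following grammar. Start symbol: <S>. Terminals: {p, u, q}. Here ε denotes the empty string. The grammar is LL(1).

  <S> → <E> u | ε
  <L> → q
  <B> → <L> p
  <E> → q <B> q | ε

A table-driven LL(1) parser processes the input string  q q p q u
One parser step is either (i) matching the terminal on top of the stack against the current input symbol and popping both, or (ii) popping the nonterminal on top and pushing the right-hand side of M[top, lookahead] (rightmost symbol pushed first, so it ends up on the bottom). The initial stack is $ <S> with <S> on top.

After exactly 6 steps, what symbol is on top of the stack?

step 1: stack=$ <S>  input=q q p q u $  — expand <S> → <E> u
step 2: stack=$ u <E>  input=q q p q u $  — expand <E> → q <B> q
step 3: stack=$ u q <B> q  input=q q p q u $  — match q
step 4: stack=$ u q <B>  input=q p q u $  — expand <B> → <L> p
step 5: stack=$ u q p <L>  input=q p q u $  — expand <L> → q
step 6: stack=$ u q p q  input=q p q u $  — match q
Stack after step 6: $ u q p (top = p).

p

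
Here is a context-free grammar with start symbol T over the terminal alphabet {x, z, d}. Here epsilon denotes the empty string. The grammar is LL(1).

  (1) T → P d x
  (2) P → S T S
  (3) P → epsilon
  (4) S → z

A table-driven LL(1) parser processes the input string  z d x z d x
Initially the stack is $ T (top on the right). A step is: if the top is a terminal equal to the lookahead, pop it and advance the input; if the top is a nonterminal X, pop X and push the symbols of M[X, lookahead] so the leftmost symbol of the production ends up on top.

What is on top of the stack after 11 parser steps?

step 1: stack=$ T  input=z d x z d x $  — expand T → P d x
step 2: stack=$ x d P  input=z d x z d x $  — expand P → S T S
step 3: stack=$ x d S T S  input=z d x z d x $  — expand S → z
step 4: stack=$ x d S T z  input=z d x z d x $  — match z
step 5: stack=$ x d S T  input=d x z d x $  — expand T → P d x
step 6: stack=$ x d S x d P  input=d x z d x $  — expand P → epsilon
step 7: stack=$ x d S x d  input=d x z d x $  — match d
step 8: stack=$ x d S x  input=x z d x $  — match x
step 9: stack=$ x d S  input=z d x $  — expand S → z
step 10: stack=$ x d z  input=z d x $  — match z
step 11: stack=$ x d  input=d x $  — match d
Stack after step 11: $ x (top = x).

x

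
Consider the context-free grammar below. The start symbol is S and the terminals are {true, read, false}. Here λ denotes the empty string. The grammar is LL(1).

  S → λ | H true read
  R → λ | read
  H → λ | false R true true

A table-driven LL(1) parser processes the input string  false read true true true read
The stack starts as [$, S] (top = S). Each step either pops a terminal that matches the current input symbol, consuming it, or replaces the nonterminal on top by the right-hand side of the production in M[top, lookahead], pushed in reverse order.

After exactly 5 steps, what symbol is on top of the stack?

true

step 1: stack=$ S  input=false read true true true read $  — expand S → H true read
step 2: stack=$ read true H  input=false read true true true read $  — expand H → false R true true
step 3: stack=$ read true true true R false  input=false read true true true read $  — match false
step 4: stack=$ read true true true R  input=read true true true read $  — expand R → read
step 5: stack=$ read true true true read  input=read true true true read $  — match read
Stack after step 5: $ read true true true (top = true).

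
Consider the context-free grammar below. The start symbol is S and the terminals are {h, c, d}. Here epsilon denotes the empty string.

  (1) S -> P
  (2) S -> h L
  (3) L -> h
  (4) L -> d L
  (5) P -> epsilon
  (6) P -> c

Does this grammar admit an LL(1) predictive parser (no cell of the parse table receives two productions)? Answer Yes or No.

FIRST(S) = {epsilon, c, h}
FIRST(L) = {d, h}
FIRST(P) = {epsilon, c}
FOLLOW(S) = {$}
FOLLOW(L) = {$}
FOLLOW(P) = {$}
Each cell of M receives at most one production.

Yes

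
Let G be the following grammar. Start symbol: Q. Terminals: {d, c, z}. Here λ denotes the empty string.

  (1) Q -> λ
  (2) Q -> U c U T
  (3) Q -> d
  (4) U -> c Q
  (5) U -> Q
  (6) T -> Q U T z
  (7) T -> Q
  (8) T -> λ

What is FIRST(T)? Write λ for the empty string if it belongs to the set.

{λ, c, d, z}

FIRST(Q) = {λ, c, d}  (via U c U T)
FIRST(U) = {λ, c, d}  (via Q)
FIRST(T) = {λ, c, d, z}  (via Q U T z, Q)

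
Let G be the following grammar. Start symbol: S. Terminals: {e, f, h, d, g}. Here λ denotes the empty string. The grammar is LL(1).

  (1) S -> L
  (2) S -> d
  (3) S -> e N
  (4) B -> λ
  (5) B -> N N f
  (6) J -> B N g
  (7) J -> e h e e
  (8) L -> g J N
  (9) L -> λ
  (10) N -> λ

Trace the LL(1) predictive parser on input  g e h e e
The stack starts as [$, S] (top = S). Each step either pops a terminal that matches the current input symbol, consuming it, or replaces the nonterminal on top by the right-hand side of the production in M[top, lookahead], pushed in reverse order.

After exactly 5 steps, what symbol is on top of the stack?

     Stack        Input        Action
  1  $ S          g e h e e $  expand S -> L
  2  $ L          g e h e e $  expand L -> g J N
  3  $ N J g      g e h e e $  match g
  4  $ N J        e h e e $    expand J -> e h e e
  5  $ N e e h e  e h e e $    match e
Stack after step 5: $ N e e h (top = h).

h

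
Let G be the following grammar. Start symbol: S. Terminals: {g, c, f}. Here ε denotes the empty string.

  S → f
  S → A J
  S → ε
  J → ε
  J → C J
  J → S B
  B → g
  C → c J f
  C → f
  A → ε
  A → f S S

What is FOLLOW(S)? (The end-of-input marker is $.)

FIRST(B) = {g}
FIRST(C) = {c, f}
FIRST(A) = {ε, f}
FIRST(S) = {ε, c, f, g}  (via A J)
FIRST(J) = {ε, c, f, g}  (via C J, S B)
FOLLOW(S) includes $ since S is the start symbol.
FOLLOW(S): in J→S B, S is followed by B with FIRST {g}; in A→f S S (occurrence 1), S is followed by S with FIRST {ε, c, f, g}; in A→f S S (occurrence 1), the suffix after S is nullable, so FOLLOW(S) ⊇ FOLLOW(A) = {$, c, f, g}; in A→f S S (occurrence 2), the suffix after S is empty, so FOLLOW(S) ⊇ FOLLOW(A) = {$, c, f, g}. Thus FOLLOW(S) = {$, c, f, g}.
FOLLOW(J): in S→A J, the suffix after J is empty, so FOLLOW(J) ⊇ FOLLOW(S) = {$, c, f, g}; in J→C J, the suffix after J is empty (adds nothing new); in C→c J f, J is followed by f with FIRST {f}. Thus FOLLOW(J) = {$, c, f, g}.
FOLLOW(B): in J→S B, the suffix after B is empty, so FOLLOW(B) ⊇ FOLLOW(J) = {$, c, f, g}. Thus FOLLOW(B) = {$, c, f, g}.
FOLLOW(C): in J→C J, C is followed by J with FIRST {ε, c, f, g}; in J→C J, the suffix after C is nullable, so FOLLOW(C) ⊇ FOLLOW(J) = {$, c, f, g}. Thus FOLLOW(C) = {$, c, f, g}.
FOLLOW(A): in S→A J, A is followed by J with FIRST {ε, c, f, g}; in S→A J, the suffix after A is nullable, so FOLLOW(A) ⊇ FOLLOW(S) = {$, c, f, g}. Thus FOLLOW(A) = {$, c, f, g}.

{$, c, f, g}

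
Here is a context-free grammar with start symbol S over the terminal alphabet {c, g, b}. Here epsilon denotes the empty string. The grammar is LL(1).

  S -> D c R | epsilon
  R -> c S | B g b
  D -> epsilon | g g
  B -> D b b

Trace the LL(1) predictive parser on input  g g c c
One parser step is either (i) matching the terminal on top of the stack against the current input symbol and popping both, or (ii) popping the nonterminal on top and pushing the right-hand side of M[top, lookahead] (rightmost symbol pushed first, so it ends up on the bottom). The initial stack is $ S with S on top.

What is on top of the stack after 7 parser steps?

S

step 1: stack=$ S  input=g g c c $  — expand S -> D c R
step 2: stack=$ R c D  input=g g c c $  — expand D -> g g
step 3: stack=$ R c g g  input=g g c c $  — match g
step 4: stack=$ R c g  input=g c c $  — match g
step 5: stack=$ R c  input=c c $  — match c
step 6: stack=$ R  input=c $  — expand R -> c S
step 7: stack=$ S c  input=c $  — match c
Stack after step 7: $ S (top = S).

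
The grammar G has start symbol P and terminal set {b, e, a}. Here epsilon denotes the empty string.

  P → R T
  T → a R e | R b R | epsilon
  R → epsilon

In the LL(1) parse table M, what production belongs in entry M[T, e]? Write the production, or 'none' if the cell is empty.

FIRST(R): from R→epsilon we get {epsilon}. So FIRST(R) = {epsilon}.
FIRST(T): from T→a R e we get {a}; from T→R b R we get {b}; from T→epsilon we get {epsilon}. So FIRST(T) = {epsilon, a, b}.
FIRST(P): from P→R T we get {epsilon, a, b}. So FIRST(P) = {epsilon, a, b}.
FOLLOW(P) includes $ since P is the start symbol.
FOLLOW(P): P appears on no right-hand side. Thus FOLLOW(P) = {$}.
FOLLOW(T): in P→R T, the suffix after T is empty, so FOLLOW(T) ⊇ FOLLOW(P) = {$}. Thus FOLLOW(T) = {$}.
For T → a R e: FIRST(a R e) = {a}, so it goes in M[T, t] for t ∈ {a}.
For T → R b R: FIRST(R b R) = {b}, so it goes in M[T, t] for t ∈ {b}.
For T → epsilon: FIRST(epsilon) = {epsilon}, so it goes in M[T, t] for t ∈ {}; since epsilon ∈ FIRST, also for every t ∈ FOLLOW(T) = {$}.
None of these place a production in M[T, e].

none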